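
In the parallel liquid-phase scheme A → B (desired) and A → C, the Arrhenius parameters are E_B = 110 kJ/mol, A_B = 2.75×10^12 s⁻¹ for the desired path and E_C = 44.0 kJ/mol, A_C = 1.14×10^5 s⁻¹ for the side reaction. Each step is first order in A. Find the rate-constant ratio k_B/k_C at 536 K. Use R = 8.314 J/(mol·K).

Since both paths have the same order in A, the concentration cancels and S_{B/C} = k_B/k_C = (A_B/A_C)·exp[(E_C−E_B)/(RT)].
(E_C−E_B)/(RT) = (44.0−110)×10³/(8.314×536) = -66000/4456 = -14.81.
k_B/k_C = (2.75×10^12/1.14×10^5)·exp(-14.81) = 2.412×10^7 × 3.697×10^-7 = 8.92.

8.92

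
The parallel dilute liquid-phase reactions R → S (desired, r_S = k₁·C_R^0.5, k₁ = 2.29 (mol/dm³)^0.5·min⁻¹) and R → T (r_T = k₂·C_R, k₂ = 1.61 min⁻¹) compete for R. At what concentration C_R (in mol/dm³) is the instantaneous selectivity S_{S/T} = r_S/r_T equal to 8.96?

S_{S/T} = (k₁/k₂)·C_R^-0.5 ⇒ C_R = (S·k₂/k₁)^(-2).
= (8.96×1.61/2.29)^(-2) = (6.299)^(-2) = 0.0252 mol/dm³.

0.0252 mol/dm³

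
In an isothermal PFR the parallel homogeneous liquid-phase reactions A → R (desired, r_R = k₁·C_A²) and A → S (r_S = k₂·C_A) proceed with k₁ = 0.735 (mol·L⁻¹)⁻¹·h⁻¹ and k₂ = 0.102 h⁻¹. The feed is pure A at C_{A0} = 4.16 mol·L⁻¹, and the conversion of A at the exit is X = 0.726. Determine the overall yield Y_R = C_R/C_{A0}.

C_A = C_{A0}(1−X) = 1.140 mol·L⁻¹.
Along a PFR/batch, dC_S/dC_A = −r_S/(r_R+r_S) = −k₂/(k₂+k₁·C_A).
Integrating from C_{A0} to C_A: C_S = (0.102/0.735)·ln[(0.102+0.735·4.16)/(0.102+0.735·1.14)] = 0.1388·ln(3.160/0.9398) = 0.1683 mol·L⁻¹.
Then C_R = (C_{A0}−C_A) − C_S = 3.020 − 0.1683 = 2.852 mol·L⁻¹.
Y_R = C_R/C_{A0} = 2.852/4.16 = 0.686.

0.686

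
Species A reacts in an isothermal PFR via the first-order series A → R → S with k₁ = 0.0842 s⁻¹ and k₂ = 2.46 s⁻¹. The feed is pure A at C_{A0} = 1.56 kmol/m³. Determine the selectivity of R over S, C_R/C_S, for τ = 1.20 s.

Solving the coupled first-order balances gives C_R(τ) = [k₁/(k₂−k₁)]·C_{A0}·(e^(−k₁τ) − e^(−k₂τ)).
e^(−k₁τ) = e^(−0.0842×1.20) = e^(−0.1010) = 0.9039; e^(−k₂τ) = e^(−2.952) = 0.05224.
C_R = 0.0842×1.56/(2.46−0.0842) × (0.9039−0.05224) = 0.05529×0.8517 = 0.04709 kmol/m³.
C_A = C_{A0}e^(−k₁τ) = 1.410 kmol/m³, so C_S = C_{A0}−C_A−C_R = 0.1028 kmol/m³; C_R/C_S = 0.458.

0.458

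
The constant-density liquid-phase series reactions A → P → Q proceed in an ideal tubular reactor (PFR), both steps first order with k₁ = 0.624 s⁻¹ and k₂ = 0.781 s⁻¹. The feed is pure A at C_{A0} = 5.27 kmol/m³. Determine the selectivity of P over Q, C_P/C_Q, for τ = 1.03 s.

The intermediate concentration in a first-order A→B→C sequence is C_P = k₁C_{A0}(e^(−k₁τ) − e^(−k₂τ))/(k₂−k₁).
e^(−k₁τ) = e^(−0.624×1.03) = e^(−0.6427) = 0.5259; e^(−k₂τ) = e^(−0.8044) = 0.4473.
C_P = 0.624×5.27/(0.781−0.624) × (0.5259−0.4473) = 20.95×0.07852 = 1.645 kmol/m³.
C_A = C_{A0}e^(−k₁τ) = 2.771 kmol/m³, so C_Q = C_{A0}−C_A−C_P = 0.8541 kmol/m³; C_P/C_Q = 1.93.

1.93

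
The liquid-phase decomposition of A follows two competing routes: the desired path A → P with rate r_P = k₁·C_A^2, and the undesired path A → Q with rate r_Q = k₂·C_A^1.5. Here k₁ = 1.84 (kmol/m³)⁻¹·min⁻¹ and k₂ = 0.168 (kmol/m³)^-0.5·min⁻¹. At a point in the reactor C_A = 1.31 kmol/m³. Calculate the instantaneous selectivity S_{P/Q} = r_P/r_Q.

12.5

S_{P/Q} = r_P/r_Q = (k₁·C_A^2)/(k₂·C_A^1.5) = (k₁/k₂)·C_A^0.5.
= (1.84×1.310^2) / (0.168×1.310^1.5) = 3.158/0.2519 = 12.5.
Since the desired path is higher order in A, keeping C_A high (PFR or concentrated feed) favours P.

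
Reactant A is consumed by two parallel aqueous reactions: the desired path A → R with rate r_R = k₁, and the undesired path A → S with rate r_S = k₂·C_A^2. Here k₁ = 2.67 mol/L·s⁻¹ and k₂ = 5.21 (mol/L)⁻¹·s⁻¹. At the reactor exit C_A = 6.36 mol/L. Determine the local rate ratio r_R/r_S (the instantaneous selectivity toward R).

S_{R/S} = r_R/r_S = (k₁)/(k₂·C_A^2) = (k₁/k₂)·C_A^-2.
= (2.67) / (5.21×6.360^2) = 2.670/210.7 = 0.0127.
The undesired path is higher order in A, so low C_A (CSTR or dilute feed) favours R.

0.0127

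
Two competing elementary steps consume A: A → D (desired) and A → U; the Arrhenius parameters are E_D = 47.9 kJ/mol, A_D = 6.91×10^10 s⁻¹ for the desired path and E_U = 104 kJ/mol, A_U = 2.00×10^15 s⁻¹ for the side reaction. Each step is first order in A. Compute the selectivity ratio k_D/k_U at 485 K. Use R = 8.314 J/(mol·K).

38.1

Since both paths have the same order in A, the concentration cancels and S_{D/U} = k_D/k_U = (A_D/A_U)·exp[(E_U−E_D)/(RT)].
(E_U−E_D)/(RT) = (104−47.9)×10³/(8.314×485) = 56100/4032 = 13.91.
k_D/k_U = (6.91×10^10/2.00×10^15)·exp(13.91) = 3.455×10^-5 × 1.102×10^6 = 38.1.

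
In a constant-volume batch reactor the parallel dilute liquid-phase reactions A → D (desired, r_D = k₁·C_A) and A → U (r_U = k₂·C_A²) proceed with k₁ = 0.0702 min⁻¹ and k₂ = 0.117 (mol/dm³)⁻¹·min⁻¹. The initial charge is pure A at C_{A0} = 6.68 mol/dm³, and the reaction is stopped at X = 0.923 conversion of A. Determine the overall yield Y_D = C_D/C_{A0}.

0.169

C_A = C_{A0}(1−X) = 0.5144 mol/dm³.
Along a PFR/batch, dC_D/dC_A = −r_D/(r_D+r_U) = −k₁/(k₁+k₂·C_A).
Integrating from C_{A0} to C_A: C_D = (0.0702/0.117)·ln[(0.0702+0.117·6.68)/(0.0702+0.117·0.514)] = 0.6000·ln(0.8518/0.1304) = 1.126 mol/dm³.
Y_D = C_D/C_{A0} = 1.126/6.68 = 0.169.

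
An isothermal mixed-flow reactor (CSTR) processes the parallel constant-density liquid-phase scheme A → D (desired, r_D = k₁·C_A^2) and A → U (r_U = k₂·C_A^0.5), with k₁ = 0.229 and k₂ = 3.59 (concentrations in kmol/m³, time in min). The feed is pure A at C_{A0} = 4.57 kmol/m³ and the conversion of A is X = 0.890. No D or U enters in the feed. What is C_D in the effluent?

Exit C_A = C_{A0}(1−X) = 4.57×0.110 = 0.5027 kmol/m³.
Rates in a CSTR are evaluated at the outlet concentration: r_D = 0.229×0.5027^2 = 0.05787, r_U = 3.59×0.5027^0.5 = 2.545.
Fraction of consumed A going to D: r_D/(r_D+r_U) = 0.02223.
C_D = 0.02223·C_{A0}·X = 0.02223×4.57×0.890 = 0.0904 kmol/m³.

0.0904 kmol/m³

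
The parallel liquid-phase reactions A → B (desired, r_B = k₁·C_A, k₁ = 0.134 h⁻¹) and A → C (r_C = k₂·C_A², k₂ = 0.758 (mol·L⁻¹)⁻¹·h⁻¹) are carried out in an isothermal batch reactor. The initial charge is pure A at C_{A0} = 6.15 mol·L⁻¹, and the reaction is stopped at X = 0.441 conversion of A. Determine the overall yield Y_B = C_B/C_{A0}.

C_A = C_{A0}(1−X) = 3.438 mol·L⁻¹.
Along a PFR/batch, dC_B/dC_A = −r_B/(r_B+r_C) = −k₁/(k₁+k₂·C_A).
Integrating from C_{A0} to C_A: C_B = (0.134/0.758)·ln[(0.134+0.758·6.15)/(0.134+0.758·3.44)] = 0.1768·ln(4.796/2.740) = 0.09896 mol·L⁻¹.
Y_B = C_B/C_{A0} = 0.09896/6.15 = 0.0161.

0.0161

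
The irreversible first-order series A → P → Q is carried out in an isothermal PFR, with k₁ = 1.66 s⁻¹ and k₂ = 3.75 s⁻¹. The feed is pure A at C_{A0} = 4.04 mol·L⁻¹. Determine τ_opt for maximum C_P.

0.390 s

For first-order series the maximum of C_P occurs at τ_opt = ln(k₂/k₁)/(k₂−k₁).
= ln(3.75/1.66)/(3.75−1.66) = ln(2.259)/2.090 = 0.8149/2.090 = 0.390 s.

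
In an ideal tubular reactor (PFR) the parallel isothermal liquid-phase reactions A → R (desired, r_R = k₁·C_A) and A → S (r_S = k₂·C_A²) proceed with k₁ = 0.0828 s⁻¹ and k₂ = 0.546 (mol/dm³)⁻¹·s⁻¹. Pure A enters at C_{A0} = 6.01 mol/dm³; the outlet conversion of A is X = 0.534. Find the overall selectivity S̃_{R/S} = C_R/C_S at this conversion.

C_A = C_{A0}(1−X) = 2.801 mol/dm³.
Along a PFR/batch, dC_R/dC_A = −r_R/(r_R+r_S) = −k₁/(k₁+k₂·C_A).
Integrating from C_{A0} to C_A: C_R = (0.0828/0.546)·ln[(0.0828+0.546·6.01)/(0.0828+0.546·2.80)] = 0.1516·ln(3.364/1.612) = 0.1116 mol/dm³.
C_S = (C_{A0}−C_A)−C_R = 3.098 mol/dm³; S̃_{R/S} = 0.1116/3.098 = 0.0360.

0.0360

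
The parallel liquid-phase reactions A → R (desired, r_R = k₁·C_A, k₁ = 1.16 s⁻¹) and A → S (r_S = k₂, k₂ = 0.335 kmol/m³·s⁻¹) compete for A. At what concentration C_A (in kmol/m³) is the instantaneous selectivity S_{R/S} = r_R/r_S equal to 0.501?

0.145 kmol/m³

S_{R/S} = (k₁/k₂)·C_A ⇒ C_A = S·k₂/k₁.
= 0.501×0.335/1.16 = 0.145 kmol/m³.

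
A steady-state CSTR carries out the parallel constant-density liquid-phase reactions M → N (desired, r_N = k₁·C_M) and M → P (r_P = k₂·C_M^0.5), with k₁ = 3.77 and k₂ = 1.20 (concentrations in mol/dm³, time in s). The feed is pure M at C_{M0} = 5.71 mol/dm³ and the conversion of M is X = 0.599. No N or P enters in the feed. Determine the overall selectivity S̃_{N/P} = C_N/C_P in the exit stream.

Exit C_M = C_{M0}(1−X) = 5.71×0.401 = 2.290 mol/dm³.
A CSTR operates uniformly at the exit composition, giving r_N = 8.632 and r_P = 1.816 (each k·C_M^n at C_M = 2.290).
Overall selectivity = C_N/C_P = r_Nτ/(r_Pτ) = r_N/r_P = 4.75.

4.75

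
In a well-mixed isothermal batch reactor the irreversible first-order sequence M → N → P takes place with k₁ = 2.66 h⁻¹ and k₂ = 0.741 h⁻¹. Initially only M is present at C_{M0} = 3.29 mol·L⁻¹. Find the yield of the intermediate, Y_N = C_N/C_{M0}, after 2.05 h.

0.298

The intermediate concentration in a first-order A→B→C sequence is C_N = k₁C_{M0}(e^(−k₁t) − e^(−k₂t))/(k₂−k₁).
e^(−k₁t) = e^(−2.66×2.05) = e^(−5.453) = 0.004283; e^(−k₂t) = e^(−1.519) = 0.2189.
C_N = 2.66×3.29/(0.741−2.66) × (0.004283−0.2189) = (-4.560)×(-0.2146) = 0.9788 mol·L⁻¹.
Y_N = C_N/C_{M0} = 0.9788/3.29 = 0.298.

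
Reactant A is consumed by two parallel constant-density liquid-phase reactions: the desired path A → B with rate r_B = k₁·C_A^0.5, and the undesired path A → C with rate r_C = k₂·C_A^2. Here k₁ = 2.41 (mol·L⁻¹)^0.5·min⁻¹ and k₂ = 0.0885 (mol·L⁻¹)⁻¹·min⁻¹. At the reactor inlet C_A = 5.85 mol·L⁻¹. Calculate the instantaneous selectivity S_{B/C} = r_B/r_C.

S_{B/C} = r_B/r_C = (k₁·C_A^0.5)/(k₂·C_A^2) = (k₁/k₂)·C_A^-1.5.
= (2.41×5.850^0.5) / (0.0885×5.850^2) = 5.829/3.029 = 1.92.
The undesired path is higher order in A, so low C_A (CSTR or dilute feed) favours B.

1.92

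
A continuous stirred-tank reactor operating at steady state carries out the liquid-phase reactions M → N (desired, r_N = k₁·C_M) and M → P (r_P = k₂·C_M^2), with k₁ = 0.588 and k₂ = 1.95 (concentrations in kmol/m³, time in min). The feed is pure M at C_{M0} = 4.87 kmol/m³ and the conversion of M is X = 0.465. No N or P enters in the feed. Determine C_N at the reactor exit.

0.235 kmol/m³

Exit C_M = C_{M0}(1−X) = 4.87×0.535 = 2.605 kmol/m³.
A CSTR operates uniformly at the exit composition, giving r_N = 1.532 and r_P = 13.24 (each k·C_M^n at C_M = 2.605).
Fraction of consumed M going to N: r_N/(r_N+r_P) = 0.1037.
C_N = 0.1037·C_{M0}·X = 0.1037×4.87×0.465 = 0.235 kmol/m³.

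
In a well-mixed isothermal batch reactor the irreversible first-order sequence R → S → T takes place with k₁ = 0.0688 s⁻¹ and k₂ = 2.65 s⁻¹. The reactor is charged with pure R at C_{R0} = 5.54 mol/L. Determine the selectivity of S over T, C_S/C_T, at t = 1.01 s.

For first-order series with pure R initially, C_S(t) = k₁C_{R0}/(k₂−k₁)·(e^(−k₁t) − e^(−k₂t)).
e^(−k₁t) = e^(−0.0688×1.01) = e^(−0.06949) = 0.9329; e^(−k₂t) = e^(−2.676) = 0.06880.
C_S = 0.0688×5.54/(2.65−0.0688) × (0.9329−0.06880) = 0.1477×0.8641 = 0.1276 mol/L.
C_R = C_{R0}e^(−k₁t) = 5.168 mol/L, so C_T = C_{R0}−C_R−C_S = 0.2443 mol/L; C_S/C_T = 0.522.

0.522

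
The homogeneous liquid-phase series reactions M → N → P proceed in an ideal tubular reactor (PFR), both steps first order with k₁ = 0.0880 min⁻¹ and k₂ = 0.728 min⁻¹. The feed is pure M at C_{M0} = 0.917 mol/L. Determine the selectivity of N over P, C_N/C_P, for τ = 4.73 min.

Solving the coupled first-order balances gives C_N(τ) = [k₁/(k₂−k₁)]·C_{M0}·(e^(−k₁τ) − e^(−k₂τ)).
e^(−k₁τ) = e^(−0.0880×4.73) = e^(−0.4162) = 0.6595; e^(−k₂τ) = e^(−3.443) = 0.03195.
C_N = 0.0880×0.917/(0.728−0.0880) × (0.6595−0.03195) = 0.1261×0.6276 = 0.07913 mol/L.
C_M = C_{M0}e^(−k₁τ) = 0.6048 mol/L, so C_P = C_{M0}−C_M−C_N = 0.2331 mol/L; C_N/C_P = 0.339.

0.339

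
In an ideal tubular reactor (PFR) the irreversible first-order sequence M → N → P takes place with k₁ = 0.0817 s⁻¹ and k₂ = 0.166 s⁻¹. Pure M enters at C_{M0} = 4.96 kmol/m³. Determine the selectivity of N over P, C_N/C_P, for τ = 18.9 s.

Solving the coupled first-order balances gives C_N(τ) = [k₁/(k₂−k₁)]·C_{M0}·(e^(−k₁τ) − e^(−k₂τ)).
e^(−k₁τ) = e^(−0.0817×18.9) = e^(−1.544) = 0.2135; e^(−k₂τ) = e^(−3.137) = 0.04340.
C_N = 0.0817×4.96/(0.166−0.0817) × (0.2135−0.04340) = 4.807×0.1701 = 0.8177 kmol/m³.
C_M = C_{M0}e^(−k₁τ) = 1.059 kmol/m³, so C_P = C_{M0}−C_M−C_N = 3.083 kmol/m³; C_N/C_P = 0.265.

0.265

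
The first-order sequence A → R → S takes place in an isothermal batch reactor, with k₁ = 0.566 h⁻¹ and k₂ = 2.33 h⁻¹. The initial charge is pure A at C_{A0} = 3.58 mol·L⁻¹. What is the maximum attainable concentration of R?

0.552 mol·L⁻¹

Evaluating C_R at t_opt = ln(k₂/k₁)/(k₂−k₁) gives C_{R,max}/C_{A0} = (k₁/k₂)^[k₂/(k₂−k₁)].
= (0.566/2.33)^(2.33/(2.33−0.566)) = (0.2429)^(1.321) = 0.1543.
C_{R,max} = 0.1543×3.58 = 0.552 mol·L⁻¹.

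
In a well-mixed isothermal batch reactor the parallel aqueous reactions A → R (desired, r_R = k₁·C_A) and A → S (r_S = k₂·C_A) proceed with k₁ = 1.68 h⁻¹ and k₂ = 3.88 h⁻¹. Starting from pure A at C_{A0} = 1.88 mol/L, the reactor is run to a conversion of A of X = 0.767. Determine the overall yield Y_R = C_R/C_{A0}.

0.232

C_A = C_{A0}(1−X) = 0.4380 mol/L.
Both paths are first order in A, so the instantaneous fraction to R is constant: dC_R/d(−C_A) = k₁/(k₁+k₂) = 0.3022.
C_R = 0.3022·(C_{A0}−C_A) = 0.3022×1.442 = 0.436 mol/L.
Y_R = C_R/C_{A0} = 0.4357/1.88 = 0.232.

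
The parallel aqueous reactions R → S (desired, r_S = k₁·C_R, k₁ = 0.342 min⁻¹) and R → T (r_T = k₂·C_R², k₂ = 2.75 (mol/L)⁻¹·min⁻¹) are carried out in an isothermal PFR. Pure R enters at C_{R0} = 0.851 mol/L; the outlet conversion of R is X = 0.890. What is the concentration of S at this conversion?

0.186 mol/L

C_R = C_{R0}(1−X) = 0.09361 mol/L.
Along a PFR/batch, dC_S/dC_R = −r_S/(r_S+r_T) = −k₁/(k₁+k₂·C_R).
Integrating from C_{R0} to C_R: C_S = (0.342/2.75)·ln[(0.342+2.75·0.851)/(0.342+2.75·0.0936)] = 0.1244·ln(2.682/0.5994) = 0.1864 mol/L.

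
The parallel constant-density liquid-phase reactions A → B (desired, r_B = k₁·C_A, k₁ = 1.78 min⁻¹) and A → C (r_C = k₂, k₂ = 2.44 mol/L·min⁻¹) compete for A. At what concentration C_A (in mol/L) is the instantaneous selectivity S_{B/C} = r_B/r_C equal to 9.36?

S_{B/C} = (k₁/k₂)·C_A ⇒ C_A = S·k₂/k₁.
= 9.36×2.44/1.78 = 12.8 mol/L.

12.8 mol/L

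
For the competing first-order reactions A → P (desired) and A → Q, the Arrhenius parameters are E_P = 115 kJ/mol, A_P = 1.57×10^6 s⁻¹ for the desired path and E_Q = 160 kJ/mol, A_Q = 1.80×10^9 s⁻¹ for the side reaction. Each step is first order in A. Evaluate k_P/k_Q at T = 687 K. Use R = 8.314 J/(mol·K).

k_P/k_Q = (A_P/A_Q)·exp[−(E_P−E_Q)/(RT)] = (A_P/A_Q)·exp[(E_Q−E_P)/(RT)].
(E_Q−E_P)/(RT) = (160−115)×10³/(8.314×687) = 45000/5712 = 7.879.
k_P/k_Q = (1.57×10^6/1.80×10^9)·exp(7.879) = 8.722×10^-4 × 2640 = 2.30.

2.30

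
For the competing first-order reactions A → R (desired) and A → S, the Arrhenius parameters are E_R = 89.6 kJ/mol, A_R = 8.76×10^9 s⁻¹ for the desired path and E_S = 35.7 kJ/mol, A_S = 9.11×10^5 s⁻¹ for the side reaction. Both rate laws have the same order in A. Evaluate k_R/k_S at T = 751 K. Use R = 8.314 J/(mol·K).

1.71

Since both paths have the same order in A, the concentration cancels and S_{R/S} = k_R/k_S = (A_R/A_S)·exp[(E_S−E_R)/(RT)].
(E_S−E_R)/(RT) = (35.7−89.6)×10³/(8.314×751) = -53900/6244 = -8.633.
k_R/k_S = (8.76×10^9/9.11×10^5)·exp(-8.633) = 9616 × 1.782×10^-4 = 1.71.
Since E_R > E_S, raising the temperature improves selectivity toward R.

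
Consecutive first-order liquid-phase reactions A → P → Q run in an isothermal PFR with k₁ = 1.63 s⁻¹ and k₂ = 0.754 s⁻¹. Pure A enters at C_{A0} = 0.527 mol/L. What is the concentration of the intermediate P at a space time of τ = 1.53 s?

For first-order series with pure A initially, C_P(τ) = k₁C_{A0}/(k₂−k₁)·(e^(−k₁τ) − e^(−k₂τ)).
e^(−k₁τ) = e^(−1.63×1.53) = e^(−2.494) = 0.08259; e^(−k₂τ) = e^(−1.154) = 0.3155.
C_P = 1.63×0.527/(0.754−1.63) × (0.08259−0.3155) = (-0.9806)×(-0.2329) = 0.2284 mol/L.

0.228 mol/L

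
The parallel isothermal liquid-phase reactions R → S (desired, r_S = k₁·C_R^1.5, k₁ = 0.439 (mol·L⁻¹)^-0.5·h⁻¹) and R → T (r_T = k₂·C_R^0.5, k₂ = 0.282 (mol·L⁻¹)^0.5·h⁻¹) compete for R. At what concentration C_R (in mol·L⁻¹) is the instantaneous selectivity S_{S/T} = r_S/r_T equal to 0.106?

0.0681 mol·L⁻¹

S_{S/T} = (k₁/k₂)·C_R ⇒ C_R = S·k₂/k₁.
= 0.106×0.282/0.439 = 0.0681 mol·L⁻¹.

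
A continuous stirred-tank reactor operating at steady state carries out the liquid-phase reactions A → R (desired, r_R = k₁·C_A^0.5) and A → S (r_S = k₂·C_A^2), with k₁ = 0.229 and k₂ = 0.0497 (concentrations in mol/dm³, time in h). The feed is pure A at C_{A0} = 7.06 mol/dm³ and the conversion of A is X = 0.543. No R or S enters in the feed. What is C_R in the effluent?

1.70 mol/dm³

Exit C_A = C_{A0}(1−X) = 7.06×0.457 = 3.226 mol/dm³.
Rates in a CSTR are evaluated at the outlet concentration: r_R = 0.229×3.226^0.5 = 0.4113, r_S = 0.0497×3.226^2 = 0.5174.
Fraction of consumed A going to R: r_R/(r_R+r_S) = 0.4429.
C_R = 0.4429·C_{A0}·X = 0.4429×7.06×0.543 = 1.70 mol/dm³.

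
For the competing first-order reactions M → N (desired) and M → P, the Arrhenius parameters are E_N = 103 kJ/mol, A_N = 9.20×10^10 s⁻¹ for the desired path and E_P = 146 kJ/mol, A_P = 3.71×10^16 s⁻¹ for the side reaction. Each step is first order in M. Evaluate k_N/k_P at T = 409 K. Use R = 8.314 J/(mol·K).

0.770

k_N/k_P = (A_N/A_P)·exp[−(E_N−E_P)/(RT)] = (A_N/A_P)·exp[(E_P−E_N)/(RT)].
(E_P−E_N)/(RT) = (146−103)×10³/(8.314×409) = 43000/3400 = 12.65.
k_N/k_P = (9.20×10^10/3.71×10^16)·exp(12.65) = 2.480×10^-6 × 3.104×10^5 = 0.770.
Since E_N < E_P, lowering the temperature improves selectivity toward N.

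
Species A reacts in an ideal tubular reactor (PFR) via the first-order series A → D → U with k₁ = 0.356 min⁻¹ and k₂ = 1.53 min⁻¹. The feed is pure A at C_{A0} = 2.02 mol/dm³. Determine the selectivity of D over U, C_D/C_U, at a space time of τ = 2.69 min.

Solving the coupled first-order balances gives C_D(τ) = [k₁/(k₂−k₁)]·C_{A0}·(e^(−k₁τ) − e^(−k₂τ)).
e^(−k₁τ) = e^(−0.356×2.69) = e^(−0.9576) = 0.3838; e^(−k₂τ) = e^(−4.116) = 0.01631.
C_D = 0.356×2.02/(1.53−0.356) × (0.3838−0.01631) = 0.6125×0.3675 = 0.2251 mol/dm³.
C_A = C_{A0}e^(−k₁τ) = 0.7753 mol/dm³, so C_U = C_{A0}−C_A−C_D = 1.020 mol/dm³; C_D/C_U = 0.221.

0.221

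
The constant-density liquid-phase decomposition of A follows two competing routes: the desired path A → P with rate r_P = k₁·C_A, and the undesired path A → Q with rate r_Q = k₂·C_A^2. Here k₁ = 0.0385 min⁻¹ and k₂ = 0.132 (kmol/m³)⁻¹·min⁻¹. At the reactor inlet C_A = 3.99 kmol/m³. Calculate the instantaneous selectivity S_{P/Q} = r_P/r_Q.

S_{P/Q} = r_P/r_Q = (k₁·C_A)/(k₂·C_A^2) = (k₁/k₂)·C_A⁻¹.
= (0.0385×3.990) / (0.132×3.990^2) = 0.1536/2.101 = 0.0731.
The undesired path is higher order in A, so low C_A (CSTR or dilute feed) favours P.

0.0731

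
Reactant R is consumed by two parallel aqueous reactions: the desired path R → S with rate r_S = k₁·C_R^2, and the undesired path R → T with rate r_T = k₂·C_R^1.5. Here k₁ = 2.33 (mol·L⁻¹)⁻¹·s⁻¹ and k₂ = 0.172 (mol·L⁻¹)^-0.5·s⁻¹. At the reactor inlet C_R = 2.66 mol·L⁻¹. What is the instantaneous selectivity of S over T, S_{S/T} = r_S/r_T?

22.1

S_{S/T} = r_S/r_T = (k₁·C_R^2)/(k₂·C_R^1.5) = (k₁/k₂)·C_R^0.5.
= (2.33×2.660^2) / (0.172×2.660^1.5) = 16.49/0.7462 = 22.1.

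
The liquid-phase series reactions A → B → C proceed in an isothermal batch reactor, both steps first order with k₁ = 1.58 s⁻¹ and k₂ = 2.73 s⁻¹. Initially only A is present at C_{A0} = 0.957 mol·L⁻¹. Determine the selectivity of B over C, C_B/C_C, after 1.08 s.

0.277

For first-order series with pure A initially, C_B(t) = k₁C_{A0}/(k₂−k₁)·(e^(−k₁t) − e^(−k₂t)).
e^(−k₁t) = e^(−1.58×1.08) = e^(−1.706) = 0.1815; e^(−k₂t) = e^(−2.948) = 0.05242.
C_B = 1.58×0.957/(2.73−1.58) × (0.1815−0.05242) = 1.315×0.1291 = 0.1697 mol·L⁻¹.
C_A = C_{A0}e^(−k₁t) = 0.1737 mol·L⁻¹, so C_C = C_{A0}−C_A−C_B = 0.6135 mol·L⁻¹; C_B/C_C = 0.277.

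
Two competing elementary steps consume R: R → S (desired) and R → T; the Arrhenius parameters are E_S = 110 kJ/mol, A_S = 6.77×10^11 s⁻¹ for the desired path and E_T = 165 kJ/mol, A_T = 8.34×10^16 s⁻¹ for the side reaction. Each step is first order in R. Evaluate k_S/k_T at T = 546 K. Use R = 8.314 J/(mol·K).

k_S/k_T = (A_S/A_T)·exp[−(E_S−E_T)/(RT)] = (A_S/A_T)·exp[(E_T−E_S)/(RT)].
(E_T−E_S)/(RT) = (165−110)×10³/(8.314×546) = 55000/4539 = 12.12.
k_S/k_T = (6.77×10^11/8.34×10^16)·exp(12.12) = 8.118×10^-6 × 1.828×10^5 = 1.48.
Since E_S < E_T, lowering the temperature improves selectivity toward S.

1.48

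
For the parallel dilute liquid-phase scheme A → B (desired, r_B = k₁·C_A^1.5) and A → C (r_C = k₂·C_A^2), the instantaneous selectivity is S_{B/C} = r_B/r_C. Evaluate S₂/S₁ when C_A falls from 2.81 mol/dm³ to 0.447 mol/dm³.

2.51

S_{B/C} = (k₁/k₂)·C_A^-0.5, so S₂/S₁ = (C_{A,2}/C_{A,1})^-0.5.
= (0.447/2.81)^(-0.5) = (0.1591)^(-0.5) = 2.51.
Selectivity toward B rises as C_A falls — low-concentration operation is favoured.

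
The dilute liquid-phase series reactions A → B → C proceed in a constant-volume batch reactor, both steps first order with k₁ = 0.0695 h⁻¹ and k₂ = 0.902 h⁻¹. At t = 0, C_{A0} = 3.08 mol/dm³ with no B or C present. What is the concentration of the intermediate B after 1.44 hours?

0.162 mol/dm³

Solving the coupled first-order balances gives C_B(t) = [k₁/(k₂−k₁)]·C_{A0}·(e^(−k₁t) − e^(−k₂t)).
e^(−k₁t) = e^(−0.0695×1.44) = e^(−0.1001) = 0.9048; e^(−k₂t) = e^(−1.299) = 0.2728.
C_B = 0.0695×3.08/(0.902−0.0695) × (0.9048−0.2728) = 0.2571×0.6319 = 0.1625 mol/dm³.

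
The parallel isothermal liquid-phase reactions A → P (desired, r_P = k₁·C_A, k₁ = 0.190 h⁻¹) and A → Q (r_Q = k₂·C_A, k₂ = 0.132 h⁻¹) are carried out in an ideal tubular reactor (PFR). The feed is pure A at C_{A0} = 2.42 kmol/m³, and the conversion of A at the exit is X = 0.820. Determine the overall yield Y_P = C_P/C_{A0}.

C_A = C_{A0}(1−X) = 0.4356 kmol/m³.
Both paths are first order in A, so the instantaneous fraction to P is constant: dC_P/d(−C_A) = k₁/(k₁+k₂) = 0.5901.
C_P = 0.5901·(C_{A0}−C_A) = 0.5901×1.984 = 1.17 kmol/m³.
Y_P = C_P/C_{A0} = 1.171/2.42 = 0.484.

0.484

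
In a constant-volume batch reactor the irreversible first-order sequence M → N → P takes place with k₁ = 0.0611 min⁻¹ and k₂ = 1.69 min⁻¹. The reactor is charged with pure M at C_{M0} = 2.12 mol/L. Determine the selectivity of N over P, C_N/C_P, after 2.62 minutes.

0.271

Solving the coupled first-order balances gives C_N(t) = [k₁/(k₂−k₁)]·C_{M0}·(e^(−k₁t) − e^(−k₂t)).
e^(−k₁t) = e^(−0.0611×2.62) = e^(−0.1601) = 0.8521; e^(−k₂t) = e^(−4.428) = 0.01194.
C_N = 0.0611×2.12/(1.69−0.0611) × (0.8521−0.01194) = 0.07952×0.8401 = 0.06681 mol/L.
C_M = C_{M0}e^(−k₁t) = 1.806 mol/L, so C_P = C_{M0}−C_M−C_N = 0.2468 mol/L; C_N/C_P = 0.271.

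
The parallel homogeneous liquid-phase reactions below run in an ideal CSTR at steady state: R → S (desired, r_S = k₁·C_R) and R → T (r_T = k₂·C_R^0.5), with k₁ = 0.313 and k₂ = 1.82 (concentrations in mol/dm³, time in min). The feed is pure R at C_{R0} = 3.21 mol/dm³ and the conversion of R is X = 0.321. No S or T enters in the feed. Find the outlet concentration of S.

0.209 mol/dm³

Exit C_R = C_{R0}(1−X) = 3.21×0.679 = 2.180 mol/dm³.
In a CSTR the entire volume is at exit conditions, so r_S = 0.313×2.180 = 0.6822 and r_T = 1.82×2.180^0.5 = 2.687.
Fraction of consumed R going to S: r_S/(r_S+r_T) = 0.2025.
C_S = 0.2025·C_{R0}·X = 0.2025×3.21×0.321 = 0.209 mol/dm³.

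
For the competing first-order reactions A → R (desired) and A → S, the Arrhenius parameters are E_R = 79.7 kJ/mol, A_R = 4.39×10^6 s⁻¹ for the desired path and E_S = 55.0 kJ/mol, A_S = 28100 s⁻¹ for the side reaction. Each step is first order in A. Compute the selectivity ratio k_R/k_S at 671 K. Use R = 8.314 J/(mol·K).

k_R/k_S = (A_R/A_S)·exp[−(E_R−E_S)/(RT)] = (A_R/A_S)·exp[(E_S−E_R)/(RT)].
(E_S−E_R)/(RT) = (55.0−79.7)×10³/(8.314×671) = -24700/5579 = -4.428.
k_R/k_S = (4.39×10^6/28100)·exp(-4.428) = 156.2 × 0.01194 = 1.87.
Since E_R > E_S, raising the temperature improves selectivity toward R.

1.87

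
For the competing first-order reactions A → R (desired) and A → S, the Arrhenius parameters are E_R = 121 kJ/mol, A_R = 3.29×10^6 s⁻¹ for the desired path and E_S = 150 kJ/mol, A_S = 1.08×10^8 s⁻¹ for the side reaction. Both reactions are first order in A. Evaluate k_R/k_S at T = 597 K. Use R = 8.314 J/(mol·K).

k_R/k_S = (A_R/A_S)·exp[−(E_R−E_S)/(RT)] = (A_R/A_S)·exp[(E_S−E_R)/(RT)].
(E_S−E_R)/(RT) = (150−121)×10³/(8.314×597) = 29000/4963 = 5.843.
k_R/k_S = (3.29×10^6/1.08×10^8)·exp(5.843) = 0.03046 × 344.7 = 10.5.

10.5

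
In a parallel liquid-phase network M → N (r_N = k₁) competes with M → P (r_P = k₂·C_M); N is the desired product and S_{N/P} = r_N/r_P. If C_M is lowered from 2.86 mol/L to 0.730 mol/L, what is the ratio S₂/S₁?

3.92

S_{N/P} = (k₁/k₂)·C_M⁻¹, so S₂/S₁ = (C_{M,2}/C_{M,1})⁻¹.
= 2.86/0.730 = 3.92.
Selectivity toward N rises as C_M falls — low-concentration operation is favoured.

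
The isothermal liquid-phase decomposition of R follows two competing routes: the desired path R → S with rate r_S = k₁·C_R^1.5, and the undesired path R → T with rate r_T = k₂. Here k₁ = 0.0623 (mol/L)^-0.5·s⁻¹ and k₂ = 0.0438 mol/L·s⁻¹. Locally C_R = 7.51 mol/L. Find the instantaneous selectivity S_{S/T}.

S_{S/T} = r_S/r_T = (k₁·C_R^1.5)/(k₂) = (k₁/k₂)·C_R^1.5.
= (0.0623×7.510^1.5) / (0.0438) = 1.282/0.04380 = 29.3.
Since the desired path is higher order in R, keeping C_R high (PFR or concentrated feed) favours S.

29.3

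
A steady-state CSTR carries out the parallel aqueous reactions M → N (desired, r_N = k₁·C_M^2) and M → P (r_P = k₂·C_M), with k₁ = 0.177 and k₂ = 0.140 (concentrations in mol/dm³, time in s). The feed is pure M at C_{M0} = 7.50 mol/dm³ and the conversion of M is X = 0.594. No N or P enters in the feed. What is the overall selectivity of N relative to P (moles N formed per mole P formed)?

Exit C_M = C_{M0}(1−X) = 7.50×0.406 = 3.045 mol/dm³.
Rates in a CSTR are evaluated at the outlet concentration: r_N = 0.177×3.045^2 = 1.641, r_P = 0.140×3.045 = 0.4263.
Overall selectivity = C_N/C_P = r_Nτ/(r_Pτ) = r_N/r_P = 3.85.

3.85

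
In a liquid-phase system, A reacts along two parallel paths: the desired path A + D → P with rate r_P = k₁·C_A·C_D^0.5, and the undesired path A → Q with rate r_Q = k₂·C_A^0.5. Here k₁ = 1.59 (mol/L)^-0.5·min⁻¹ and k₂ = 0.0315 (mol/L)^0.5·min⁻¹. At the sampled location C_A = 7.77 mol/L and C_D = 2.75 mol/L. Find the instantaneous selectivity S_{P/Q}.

S_{P/Q} = r_P/r_Q = (k₁·C_A·C_D^0.5)/(k₂·C_A^0.5) = (k₁/k₂)·C_A^0.5·C_D^0.5.
= (1.59×7.770×2.750^0.5) / (0.0315×7.770^0.5) = 20.49/0.08781 = 233.
Since the desired path is higher order in A, keeping C_A high (PFR or concentrated feed) favours P.

233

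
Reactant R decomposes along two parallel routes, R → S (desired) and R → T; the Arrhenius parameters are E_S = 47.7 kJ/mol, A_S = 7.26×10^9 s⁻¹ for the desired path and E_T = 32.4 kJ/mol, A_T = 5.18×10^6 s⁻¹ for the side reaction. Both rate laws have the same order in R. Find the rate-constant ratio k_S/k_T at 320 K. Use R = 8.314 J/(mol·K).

4.46

k_S/k_T = (A_S/A_T)·exp[−(E_S−E_T)/(RT)] = (A_S/A_T)·exp[(E_T−E_S)/(RT)].
(E_T−E_S)/(RT) = (32.4−47.7)×10³/(8.314×320) = -15300/2660 = -5.751.
k_S/k_T = (7.26×10^9/5.18×10^6)·exp(-5.751) = 1402 × 0.003180 = 4.46.
Since E_S > E_T, raising the temperature improves selectivity toward S.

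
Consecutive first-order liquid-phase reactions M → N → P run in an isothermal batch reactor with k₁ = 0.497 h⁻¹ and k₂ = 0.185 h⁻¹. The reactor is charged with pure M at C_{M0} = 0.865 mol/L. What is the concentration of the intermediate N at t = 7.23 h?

0.324 mol/L

The intermediate concentration in a first-order A→B→C sequence is C_N = k₁C_{M0}(e^(−k₁t) − e^(−k₂t))/(k₂−k₁).
e^(−k₁t) = e^(−0.497×7.23) = e^(−3.593) = 0.02751; e^(−k₂t) = e^(−1.338) = 0.2625.
C_N = 0.497×0.865/(0.185−0.497) × (0.02751−0.2625) = (-1.378)×(-0.2350) = 0.3238 mol/L.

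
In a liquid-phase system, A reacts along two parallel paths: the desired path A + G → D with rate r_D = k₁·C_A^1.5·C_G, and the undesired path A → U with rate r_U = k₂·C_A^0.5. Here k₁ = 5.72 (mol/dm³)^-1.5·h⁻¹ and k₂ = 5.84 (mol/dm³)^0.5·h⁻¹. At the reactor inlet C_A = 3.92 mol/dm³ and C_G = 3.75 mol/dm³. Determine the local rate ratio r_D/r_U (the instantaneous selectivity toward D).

S_{D/U} = r_D/r_U = (k₁·C_A^1.5·C_G)/(k₂·C_A^0.5) = (k₁/k₂)·C_A·C_G.
= (5.72×3.920^1.5×3.750) / (5.84×3.920^0.5) = 166.5/11.56 = 14.4.

14.4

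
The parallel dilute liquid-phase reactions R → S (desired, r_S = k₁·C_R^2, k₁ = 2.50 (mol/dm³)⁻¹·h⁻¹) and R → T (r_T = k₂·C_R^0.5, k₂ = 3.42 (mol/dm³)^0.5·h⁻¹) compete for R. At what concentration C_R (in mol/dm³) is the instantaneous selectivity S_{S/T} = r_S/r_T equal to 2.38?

S_{S/T} = (k₁/k₂)·C_R^1.5 ⇒ C_R = (S·k₂/k₁)^(1/1.5).
= (2.38×3.42/2.50)^(0.6667) = (3.256)^(0.6667) = 2.20 mol/dm³.

2.20 mol/dm³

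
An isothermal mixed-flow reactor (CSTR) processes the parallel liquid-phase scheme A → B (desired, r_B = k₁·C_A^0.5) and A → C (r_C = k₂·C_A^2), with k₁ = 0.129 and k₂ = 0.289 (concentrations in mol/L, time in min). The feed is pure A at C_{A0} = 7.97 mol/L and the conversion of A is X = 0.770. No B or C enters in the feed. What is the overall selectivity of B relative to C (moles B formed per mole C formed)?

0.180

Exit C_A = C_{A0}(1−X) = 7.97×0.230 = 1.833 mol/L.
In a CSTR the entire volume is at exit conditions, so r_B = 0.129×1.833^0.5 = 0.1747 and r_C = 0.289×1.833^2 = 0.9711.
Overall selectivity = C_B/C_C = r_Bτ/(r_Cτ) = r_B/r_C = 0.180.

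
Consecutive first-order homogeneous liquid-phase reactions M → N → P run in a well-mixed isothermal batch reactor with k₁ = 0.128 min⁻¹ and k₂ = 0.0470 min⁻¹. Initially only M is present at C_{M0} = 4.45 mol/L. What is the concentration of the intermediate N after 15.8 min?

2.42 mol/L

For first-order series with pure M initially, C_N(t) = k₁C_{M0}/(k₂−k₁)·(e^(−k₁t) − e^(−k₂t)).
e^(−k₁t) = e^(−0.128×15.8) = e^(−2.022) = 0.1323; e^(−k₂t) = e^(−0.7426) = 0.4759.
C_N = 0.128×4.45/(0.0470−0.128) × (0.1323−0.4759) = (-7.032)×(-0.3435) = 2.416 mol/L.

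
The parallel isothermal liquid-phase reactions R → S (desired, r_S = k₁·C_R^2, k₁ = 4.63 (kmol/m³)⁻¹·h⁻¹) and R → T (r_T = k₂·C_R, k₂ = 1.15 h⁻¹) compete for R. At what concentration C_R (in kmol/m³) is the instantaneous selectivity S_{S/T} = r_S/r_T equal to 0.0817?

0.0203 kmol/m³

S_{S/T} = (k₁/k₂)·C_R ⇒ C_R = S·k₂/k₁.
= 0.0817×1.15/4.63 = 0.0203 kmol/m³.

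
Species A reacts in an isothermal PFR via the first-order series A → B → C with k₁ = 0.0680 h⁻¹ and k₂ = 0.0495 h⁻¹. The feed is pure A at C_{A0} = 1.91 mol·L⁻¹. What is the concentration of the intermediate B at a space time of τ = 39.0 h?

0.523 mol·L⁻¹

The intermediate concentration in a first-order A→B→C sequence is C_B = k₁C_{A0}(e^(−k₁τ) − e^(−k₂τ))/(k₂−k₁).
e^(−k₁τ) = e^(−0.0680×39.0) = e^(−2.652) = 0.07051; e^(−k₂τ) = e^(−1.931) = 0.1451.
C_B = 0.0680×1.91/(0.0495−0.0680) × (0.07051−0.1451) = (-7.021)×(-0.07457) = 0.5235 mol·L⁻¹.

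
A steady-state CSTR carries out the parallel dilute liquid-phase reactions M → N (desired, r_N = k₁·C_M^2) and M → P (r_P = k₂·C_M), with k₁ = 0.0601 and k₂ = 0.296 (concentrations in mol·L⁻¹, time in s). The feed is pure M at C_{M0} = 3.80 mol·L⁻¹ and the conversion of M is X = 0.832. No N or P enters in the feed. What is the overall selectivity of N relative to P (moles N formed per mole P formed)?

0.130

Exit C_M = C_{M0}(1−X) = 3.80×0.168 = 0.6384 mol·L⁻¹.
A CSTR operates uniformly at the exit composition, giving r_N = 0.02449 and r_P = 0.1890 (each k·C_M^n at C_M = 0.6384).
Overall selectivity = C_N/C_P = r_Nτ/(r_Pτ) = r_N/r_P = 0.130.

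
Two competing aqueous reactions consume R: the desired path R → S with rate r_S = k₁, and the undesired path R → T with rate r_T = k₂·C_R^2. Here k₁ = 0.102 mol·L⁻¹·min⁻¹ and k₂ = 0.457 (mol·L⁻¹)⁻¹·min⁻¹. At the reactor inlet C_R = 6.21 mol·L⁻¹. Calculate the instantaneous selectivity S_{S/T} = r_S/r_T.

0.00579

S_{S/T} = r_S/r_T = (k₁)/(k₂·C_R^2) = (k₁/k₂)·C_R^-2.
= (0.102) / (0.457×6.210^2) = 0.1020/17.62 = 0.00579.
The undesired path is higher order in R, so low C_R (CSTR or dilute feed) favours S.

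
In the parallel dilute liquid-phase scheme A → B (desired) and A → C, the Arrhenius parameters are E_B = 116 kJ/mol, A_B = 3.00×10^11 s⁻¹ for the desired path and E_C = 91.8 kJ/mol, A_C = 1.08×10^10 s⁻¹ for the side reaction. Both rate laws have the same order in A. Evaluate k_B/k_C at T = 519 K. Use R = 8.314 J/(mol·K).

With equal orders, S_{B/C} = k_B/k_C = (A_B/A_C)·exp[(E_C−E_B)/(RT)].
(E_C−E_B)/(RT) = (91.8−116)×10³/(8.314×519) = -24200/4315 = -5.608.
k_B/k_C = (3.00×10^11/1.08×10^10)·exp(-5.608) = 27.78 × 0.003667 = 0.102.
Since E_B > E_C, raising the temperature improves selectivity toward B.

0.102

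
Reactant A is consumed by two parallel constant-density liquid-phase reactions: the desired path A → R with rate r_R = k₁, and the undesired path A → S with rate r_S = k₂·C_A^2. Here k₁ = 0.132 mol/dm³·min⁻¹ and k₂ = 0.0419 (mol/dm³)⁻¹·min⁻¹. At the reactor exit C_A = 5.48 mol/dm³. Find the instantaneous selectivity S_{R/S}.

S_{R/S} = r_R/r_S = (k₁)/(k₂·C_A^2) = (k₁/k₂)·C_A^-2.
= (0.132) / (0.0419×5.480^2) = 0.1320/1.258 = 0.105.

0.105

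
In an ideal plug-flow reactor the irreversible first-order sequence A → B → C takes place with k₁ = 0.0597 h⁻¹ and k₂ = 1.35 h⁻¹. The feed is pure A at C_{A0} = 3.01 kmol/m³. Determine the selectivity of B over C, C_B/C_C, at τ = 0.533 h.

Solving the coupled first-order balances gives C_B(τ) = [k₁/(k₂−k₁)]·C_{A0}·(e^(−k₁τ) − e^(−k₂τ)).
e^(−k₁τ) = e^(−0.0597×0.533) = e^(−0.03182) = 0.9687; e^(−k₂τ) = e^(−0.7196) = 0.4870.
C_B = 0.0597×3.01/(1.35−0.0597) × (0.9687−0.4870) = 0.1393×0.4817 = 0.06709 kmol/m³.
C_A = C_{A0}e^(−k₁τ) = 2.916 kmol/m³, so C_C = C_{A0}−C_A−C_B = 0.02718 kmol/m³; C_B/C_C = 2.47.

2.47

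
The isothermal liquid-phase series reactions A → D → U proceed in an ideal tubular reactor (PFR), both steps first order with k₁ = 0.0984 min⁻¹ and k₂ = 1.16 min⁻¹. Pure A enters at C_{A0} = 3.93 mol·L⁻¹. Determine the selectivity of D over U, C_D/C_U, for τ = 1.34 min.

For first-order series with pure A initially, C_D(τ) = k₁C_{A0}/(k₂−k₁)·(e^(−k₁τ) − e^(−k₂τ)).
e^(−k₁τ) = e^(−0.0984×1.34) = e^(−0.1319) = 0.8765; e^(−k₂τ) = e^(−1.554) = 0.2113.
C_D = 0.0984×3.93/(1.16−0.0984) × (0.8765−0.2113) = 0.3643×0.6652 = 0.2423 mol·L⁻¹.
C_A = C_{A0}e^(−k₁τ) = 3.445 mol·L⁻¹, so C_U = C_{A0}−C_A−C_D = 0.2432 mol·L⁻¹; C_D/C_U = 0.996.

0.996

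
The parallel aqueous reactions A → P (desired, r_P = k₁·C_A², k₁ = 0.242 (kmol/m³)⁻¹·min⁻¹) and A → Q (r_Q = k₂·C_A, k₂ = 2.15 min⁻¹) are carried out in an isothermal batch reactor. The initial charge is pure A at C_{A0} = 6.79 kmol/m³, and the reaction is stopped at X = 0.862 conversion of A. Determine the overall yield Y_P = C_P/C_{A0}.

C_A = C_{A0}(1−X) = 0.9370 kmol/m³.
Along a PFR/batch, dC_Q/dC_A = −r_Q/(r_P+r_Q) = −k₂/(k₂+k₁·C_A).
Integrating from C_{A0} to C_A: C_Q = (2.15/0.242)·ln[(2.15+0.242·6.79)/(2.15+0.242·0.937)] = 8.884·ln(3.793/2.377) = 4.153 kmol/m³.
Then C_P = (C_{A0}−C_A) − C_Q = 5.853 − 4.153 = 1.700 kmol/m³.
Y_P = C_P/C_{A0} = 1.700/6.79 = 0.250.

0.250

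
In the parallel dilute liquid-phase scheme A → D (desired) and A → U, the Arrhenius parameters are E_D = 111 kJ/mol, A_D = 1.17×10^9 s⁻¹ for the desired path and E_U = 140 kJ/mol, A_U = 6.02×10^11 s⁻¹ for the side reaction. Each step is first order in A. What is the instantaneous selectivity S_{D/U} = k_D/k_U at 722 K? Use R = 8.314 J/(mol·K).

0.244

k_D/k_U = (A_D/A_U)·exp[−(E_D−E_U)/(RT)] = (A_D/A_U)·exp[(E_U−E_D)/(RT)].
(E_U−E_D)/(RT) = (140−111)×10³/(8.314×722) = 29000/6003 = 4.831.
k_D/k_U = (1.17×10^9/6.02×10^11)·exp(4.831) = 0.001944 × 125.4 = 0.244.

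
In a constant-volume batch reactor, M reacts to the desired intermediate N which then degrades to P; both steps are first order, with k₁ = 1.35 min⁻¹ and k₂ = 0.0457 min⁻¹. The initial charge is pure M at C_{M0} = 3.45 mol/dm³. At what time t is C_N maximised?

For first-order series the maximum of C_N occurs at t_opt = ln(k₂/k₁)/(k₂−k₁).
= ln(0.0457/1.35)/(0.0457−1.35) = ln(0.03385)/-1.304 = -3.386/-1.304 = 2.60 min.

2.60 min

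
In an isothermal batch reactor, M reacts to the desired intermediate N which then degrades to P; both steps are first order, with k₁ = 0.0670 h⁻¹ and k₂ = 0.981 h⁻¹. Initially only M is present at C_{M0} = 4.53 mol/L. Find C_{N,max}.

0.254 mol/L

For a first-order series the maximum intermediate yield is C_{N,max}/C_{M0} = (k₁/k₂)^[k₂/(k₂−k₁)].
= (0.0670/0.981)^(0.981/(0.981−0.0670)) = (0.06830)^(1.073) = 0.05610.
C_{N,max} = 0.05610×4.53 = 0.254 mol/L.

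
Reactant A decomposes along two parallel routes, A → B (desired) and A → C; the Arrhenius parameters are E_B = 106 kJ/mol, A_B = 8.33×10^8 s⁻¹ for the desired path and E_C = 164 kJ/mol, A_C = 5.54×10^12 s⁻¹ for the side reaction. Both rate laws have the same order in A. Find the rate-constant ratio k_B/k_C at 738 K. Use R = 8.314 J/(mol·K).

1.92

Since both paths have the same order in A, the concentration cancels and S_{B/C} = k_B/k_C = (A_B/A_C)·exp[(E_C−E_B)/(RT)].
(E_C−E_B)/(RT) = (164−106)×10³/(8.314×738) = 58000/6136 = 9.453.
k_B/k_C = (8.33×10^8/5.54×10^12)·exp(9.453) = 1.504×10^-4 × 12744 = 1.92.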